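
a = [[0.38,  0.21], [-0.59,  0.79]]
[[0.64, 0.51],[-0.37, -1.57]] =a @ [[1.37, 1.73], [0.55, -0.69]]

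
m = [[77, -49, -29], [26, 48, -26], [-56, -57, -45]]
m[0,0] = 77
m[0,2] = -29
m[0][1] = -49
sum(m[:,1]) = -58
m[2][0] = -56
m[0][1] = -49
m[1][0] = 26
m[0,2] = -29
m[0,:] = [77, -49, -29]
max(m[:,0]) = 77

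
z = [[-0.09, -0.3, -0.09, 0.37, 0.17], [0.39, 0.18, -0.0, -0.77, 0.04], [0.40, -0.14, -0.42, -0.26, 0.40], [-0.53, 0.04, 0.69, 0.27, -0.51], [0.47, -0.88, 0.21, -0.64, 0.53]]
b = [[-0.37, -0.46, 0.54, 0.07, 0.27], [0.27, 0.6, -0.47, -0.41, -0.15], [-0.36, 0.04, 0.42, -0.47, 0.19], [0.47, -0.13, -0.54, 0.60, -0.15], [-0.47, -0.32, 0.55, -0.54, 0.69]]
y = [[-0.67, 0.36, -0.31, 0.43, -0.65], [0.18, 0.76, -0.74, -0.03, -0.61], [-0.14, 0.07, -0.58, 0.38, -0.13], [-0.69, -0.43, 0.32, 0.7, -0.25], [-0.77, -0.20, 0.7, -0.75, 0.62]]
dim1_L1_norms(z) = [1.02, 1.38, 1.62, 2.04, 2.73]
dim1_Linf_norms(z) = [0.37, 0.77, 0.42, 0.69, 0.88]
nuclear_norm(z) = 3.49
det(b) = -0.00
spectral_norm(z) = 1.68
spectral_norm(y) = 1.92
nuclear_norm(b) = 3.23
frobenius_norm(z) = 2.11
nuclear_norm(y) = 4.69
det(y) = -0.02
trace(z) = 0.47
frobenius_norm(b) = 2.11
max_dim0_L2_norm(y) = 1.25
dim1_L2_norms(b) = [0.85, 0.92, 0.75, 0.95, 1.18]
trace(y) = 0.83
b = z @ y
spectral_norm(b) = 1.78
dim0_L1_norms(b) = [1.94, 1.55, 2.52, 2.09, 1.45]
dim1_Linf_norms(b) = [0.54, 0.6, 0.47, 0.6, 0.69]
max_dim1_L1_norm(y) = 3.04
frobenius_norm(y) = 2.59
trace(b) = 1.94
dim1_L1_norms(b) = [1.71, 1.9, 1.48, 1.89, 2.57]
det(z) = -0.00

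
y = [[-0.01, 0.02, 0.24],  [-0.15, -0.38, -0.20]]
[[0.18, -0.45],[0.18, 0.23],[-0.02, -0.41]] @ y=[[0.07, 0.17, 0.13], [-0.04, -0.08, -0.00], [0.06, 0.16, 0.08]]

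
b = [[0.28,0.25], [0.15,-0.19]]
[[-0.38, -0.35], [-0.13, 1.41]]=b @ [[-1.14,3.17], [-0.23,-4.94]]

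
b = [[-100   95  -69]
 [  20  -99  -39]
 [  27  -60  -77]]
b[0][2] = -69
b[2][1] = -60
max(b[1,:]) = 20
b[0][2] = -69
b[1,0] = 20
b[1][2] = -39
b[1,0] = 20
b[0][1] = 95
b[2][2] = -77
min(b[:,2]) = -77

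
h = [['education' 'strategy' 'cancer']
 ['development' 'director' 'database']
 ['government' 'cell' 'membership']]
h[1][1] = 'director'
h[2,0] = 'government'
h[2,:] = ['government', 'cell', 'membership']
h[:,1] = ['strategy', 'director', 'cell']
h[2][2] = 'membership'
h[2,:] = ['government', 'cell', 'membership']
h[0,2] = 'cancer'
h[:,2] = ['cancer', 'database', 'membership']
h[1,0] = 'development'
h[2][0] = 'government'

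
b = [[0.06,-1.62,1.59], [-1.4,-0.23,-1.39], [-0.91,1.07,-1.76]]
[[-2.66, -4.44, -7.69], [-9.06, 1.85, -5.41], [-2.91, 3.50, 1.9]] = b @ [[3.38, 2.07, 5.11], [4.15, -0.46, 3.19], [2.43, -3.34, -1.78]]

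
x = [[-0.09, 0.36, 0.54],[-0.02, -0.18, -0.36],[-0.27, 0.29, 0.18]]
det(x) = 0.00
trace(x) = -0.09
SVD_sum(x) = [[-0.14, 0.38, 0.51],[0.08, -0.22, -0.30],[-0.08, 0.21, 0.29]] + [[0.05,-0.02,0.03],  [-0.10,0.04,-0.06],  [-0.19,0.08,-0.11]] + [[0.0, 0.0, -0.00], [0.0, 0.0, -0.0], [-0.0, -0.00, 0.00]]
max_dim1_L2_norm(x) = 0.66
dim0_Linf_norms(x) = [0.27, 0.36, 0.54]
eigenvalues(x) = [(-0.05+0.47j), (-0.05-0.47j), 0j]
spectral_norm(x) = 0.84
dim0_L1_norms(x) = [0.38, 0.83, 1.08]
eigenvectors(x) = [[0.68+0.00j,0.68-0.00j,-0.53+0.00j], [(-0.41+0.16j),(-0.41-0.16j),-0.74+0.00j], [(0.33+0.48j),0.33-0.48j,0.41+0.00j]]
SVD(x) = [[-0.78, 0.22, -0.59], [0.46, -0.46, -0.76], [-0.44, -0.86, 0.26]] @ diag([0.8411546594870124, 0.27121071677009895, 0.0018936558128546791]) @ [[0.21, -0.58, -0.79], [0.82, -0.33, 0.47], [-0.53, -0.74, 0.41]]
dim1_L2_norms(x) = [0.66, 0.4, 0.44]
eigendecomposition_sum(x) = [[(-0.05+0.16j),0.18-0.08j,0.27+0.06j], [-0.01-0.11j,(-0.09+0.09j),-0.18+0.03j], [-0.13+0.04j,0.15+0.09j,0.09+0.22j]] + [[-0.05-0.16j, (0.18+0.08j), 0.27-0.06j], [-0.01+0.11j, (-0.09-0.09j), -0.18-0.03j], [(-0.13-0.04j), 0.15-0.09j, (0.09-0.22j)]] + [[0j, -0j, -0.00-0.00j],  [0.00+0.00j, -0j, -0.00-0.00j],  [(-0-0j), (-0+0j), 0j]]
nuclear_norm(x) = 1.11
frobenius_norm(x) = 0.88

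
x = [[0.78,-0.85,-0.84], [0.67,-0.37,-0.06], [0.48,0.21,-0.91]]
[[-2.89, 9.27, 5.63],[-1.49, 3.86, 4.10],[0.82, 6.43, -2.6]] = x@ [[-0.39, 4.29, 2.56], [3.37, -1.81, -6.86], [-0.33, -5.22, 2.62]]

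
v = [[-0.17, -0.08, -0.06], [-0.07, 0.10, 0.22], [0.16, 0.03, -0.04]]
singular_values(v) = [0.27, 0.24, 0.0]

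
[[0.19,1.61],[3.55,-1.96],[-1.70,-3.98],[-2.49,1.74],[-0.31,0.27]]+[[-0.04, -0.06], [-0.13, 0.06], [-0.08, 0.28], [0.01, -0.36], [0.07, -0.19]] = [[0.15,1.55], [3.42,-1.9], [-1.78,-3.70], [-2.48,1.38], [-0.24,0.08]]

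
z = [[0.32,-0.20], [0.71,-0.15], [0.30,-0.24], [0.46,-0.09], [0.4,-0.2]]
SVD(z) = [[-0.34,  0.41], [-0.66,  -0.48], [-0.33,  0.64], [-0.42,  -0.35], [-0.41,  0.28]] @ diag([1.0940002866543972, 0.19865390205102085]) @ [[-0.94, 0.33], [-0.33, -0.94]]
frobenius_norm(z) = 1.11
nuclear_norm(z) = 1.29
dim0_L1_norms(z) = [2.19, 0.88]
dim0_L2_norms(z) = [1.03, 0.41]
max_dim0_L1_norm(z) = 2.19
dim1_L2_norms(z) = [0.38, 0.73, 0.38, 0.47, 0.45]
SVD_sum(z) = [[0.35,-0.12], [0.68,-0.24], [0.34,-0.12], [0.44,-0.15], [0.42,-0.15]] + [[-0.03, -0.08], [0.03, 0.09], [-0.04, -0.12], [0.02, 0.06], [-0.02, -0.05]]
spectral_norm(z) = 1.09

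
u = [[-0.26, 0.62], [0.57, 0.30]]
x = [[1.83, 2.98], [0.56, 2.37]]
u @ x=[[-0.13, 0.69],[1.21, 2.41]]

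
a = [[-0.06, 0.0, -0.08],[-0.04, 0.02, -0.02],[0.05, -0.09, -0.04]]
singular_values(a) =[0.12, 0.11, 0.0]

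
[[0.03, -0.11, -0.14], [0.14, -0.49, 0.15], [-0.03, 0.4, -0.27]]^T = [[0.03,0.14,-0.03], [-0.11,-0.49,0.40], [-0.14,0.15,-0.27]]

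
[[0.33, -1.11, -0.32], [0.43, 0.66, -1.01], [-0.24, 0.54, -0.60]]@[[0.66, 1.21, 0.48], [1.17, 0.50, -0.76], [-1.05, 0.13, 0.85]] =[[-0.74, -0.2, 0.73],[2.12, 0.72, -1.15],[1.10, -0.1, -1.04]]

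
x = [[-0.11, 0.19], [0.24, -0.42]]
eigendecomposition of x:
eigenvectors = [[0.87,-0.41],[0.50,0.91]]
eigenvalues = [-0.0, -0.53]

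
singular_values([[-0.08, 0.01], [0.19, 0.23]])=[0.3, 0.07]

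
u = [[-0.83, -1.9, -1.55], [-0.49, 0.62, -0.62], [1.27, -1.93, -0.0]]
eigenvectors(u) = [[-0.04+0.00j,0.83+0.00j,(0.83-0j)], [-0.60+0.00j,0.21-0.06j,(0.21+0.06j)], [(0.8+0j),(-0.26-0.45j),(-0.26+0.45j)]]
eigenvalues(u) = [(1.41+0j), (-0.81+0.97j), (-0.81-0.97j)]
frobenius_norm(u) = 3.61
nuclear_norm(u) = 5.36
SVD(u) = [[0.76, -0.62, 0.19],  [-0.13, -0.43, -0.89],  [0.63, 0.66, -0.41]] @ diag([2.9740620352177176, 2.015675953015311, 0.3743066431583485]) @ [[0.08, -0.93, -0.37], [0.77, -0.18, 0.61], [-0.63, -0.33, 0.7]]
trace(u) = -0.21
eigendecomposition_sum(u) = [[(-0.02+0j), (0.08-0j), -0.01-0.00j],  [(-0.36+0j), (1.23-0j), -0.15-0.00j],  [0.47-0.00j, (-1.62+0j), (0.2+0j)]] + [[-0.40+0.50j, -0.99-0.87j, -0.77-0.63j], [(-0.07+0.15j), -0.30-0.15j, -0.23-0.11j], [(0.4+0.06j), -0.16+0.82j, (-0.1+0.62j)]] + [[-0.40-0.50j, -0.99+0.87j, (-0.77+0.63j)], [-0.07-0.15j, (-0.3+0.15j), (-0.23+0.11j)], [0.40-0.06j, (-0.16-0.82j), -0.10-0.62j]]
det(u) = 2.24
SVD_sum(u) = [[0.18, -2.10, -0.84], [-0.03, 0.35, 0.14], [0.15, -1.75, -0.70]] + [[-0.97, 0.22, -0.76], [-0.67, 0.15, -0.53], [1.02, -0.23, 0.81]] + [[-0.04,-0.02,0.05],[0.21,0.11,-0.23],[0.1,0.05,-0.11]]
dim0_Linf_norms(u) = [1.27, 1.93, 1.55]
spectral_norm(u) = 2.97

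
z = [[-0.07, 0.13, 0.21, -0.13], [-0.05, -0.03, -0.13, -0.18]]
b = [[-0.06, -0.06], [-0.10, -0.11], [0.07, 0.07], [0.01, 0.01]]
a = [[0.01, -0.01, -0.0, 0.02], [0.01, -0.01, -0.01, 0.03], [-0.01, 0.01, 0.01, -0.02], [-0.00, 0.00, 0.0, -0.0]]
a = b @ z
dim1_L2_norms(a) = [0.02, 0.03, 0.03, 0.0]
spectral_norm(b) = 0.20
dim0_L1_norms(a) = [0.03, 0.03, 0.02, 0.07]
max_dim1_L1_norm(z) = 0.54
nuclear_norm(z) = 0.52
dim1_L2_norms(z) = [0.29, 0.23]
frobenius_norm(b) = 0.20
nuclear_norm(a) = 0.06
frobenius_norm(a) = 0.05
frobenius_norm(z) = 0.37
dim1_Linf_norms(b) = [0.06, 0.11, 0.07, 0.01]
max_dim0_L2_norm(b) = 0.14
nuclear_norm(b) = 0.20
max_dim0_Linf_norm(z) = 0.21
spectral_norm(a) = 0.05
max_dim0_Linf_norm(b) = 0.11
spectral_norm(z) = 0.29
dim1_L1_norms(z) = [0.54, 0.39]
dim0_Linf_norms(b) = [0.1, 0.11]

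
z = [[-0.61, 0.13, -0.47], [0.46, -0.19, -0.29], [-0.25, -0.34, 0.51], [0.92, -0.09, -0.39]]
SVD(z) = [[-0.33, -0.78, -0.45], [0.43, -0.07, -0.59], [-0.3, 0.62, -0.65], [0.79, -0.06, -0.12]] @ diag([1.274229478715448, 0.8170478377855002, 0.3086617344968368]) @ [[0.94, -0.07, -0.33],[0.29, -0.36, 0.89],[0.18, 0.93, 0.31]]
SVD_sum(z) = [[-0.4, 0.03, 0.14],[0.51, -0.04, -0.18],[-0.36, 0.03, 0.13],[0.94, -0.07, -0.33]] + [[-0.18, 0.23, -0.57], [-0.02, 0.02, -0.05], [0.14, -0.18, 0.45], [-0.01, 0.02, -0.04]] + [[-0.03,-0.13,-0.04], [-0.03,-0.17,-0.06], [-0.04,-0.19,-0.06], [-0.01,-0.03,-0.01]]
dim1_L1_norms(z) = [1.21, 0.94, 1.1, 1.4]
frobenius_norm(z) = 1.54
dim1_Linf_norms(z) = [0.61, 0.46, 0.51, 0.92]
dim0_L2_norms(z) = [1.22, 0.42, 0.85]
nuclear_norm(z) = 2.40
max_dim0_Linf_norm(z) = 0.92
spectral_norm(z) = 1.27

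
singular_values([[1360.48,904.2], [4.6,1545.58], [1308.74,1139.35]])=[2608.21, 1124.94]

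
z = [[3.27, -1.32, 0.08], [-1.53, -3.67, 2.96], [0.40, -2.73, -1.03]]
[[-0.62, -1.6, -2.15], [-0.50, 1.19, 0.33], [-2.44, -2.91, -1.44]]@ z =[[-0.44, 12.56, -2.57], [-3.32, -4.61, 3.14], [-4.1, 17.83, -7.33]]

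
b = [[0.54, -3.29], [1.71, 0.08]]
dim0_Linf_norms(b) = [1.71, 3.29]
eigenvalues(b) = [(0.31+2.36j), (0.31-2.36j)]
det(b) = 5.67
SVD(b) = [[-1.00, -0.08], [-0.08, 1.00]] @ diag([3.3419467781509034, 1.696346583692966]) @ [[-0.2, 0.98], [0.98, 0.20]]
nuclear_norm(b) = 5.04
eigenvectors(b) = [[(0.81+0j), 0.81-0.00j], [0.06-0.58j, (0.06+0.58j)]]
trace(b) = 0.62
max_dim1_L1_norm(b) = 3.83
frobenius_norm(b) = 3.75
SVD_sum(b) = [[0.67, -3.26], [0.05, -0.26]] + [[-0.13, -0.03], [1.66, 0.34]]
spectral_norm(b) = 3.34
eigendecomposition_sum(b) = [[0.27+1.17j, -1.65+0.22j], [(0.86-0.11j), 0.04+1.20j]] + [[(0.27-1.17j), -1.65-0.22j], [(0.86+0.11j), (0.04-1.2j)]]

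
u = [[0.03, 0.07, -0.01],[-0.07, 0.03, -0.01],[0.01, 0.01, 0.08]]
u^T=[[0.03,  -0.07,  0.01], [0.07,  0.03,  0.01], [-0.01,  -0.01,  0.08]]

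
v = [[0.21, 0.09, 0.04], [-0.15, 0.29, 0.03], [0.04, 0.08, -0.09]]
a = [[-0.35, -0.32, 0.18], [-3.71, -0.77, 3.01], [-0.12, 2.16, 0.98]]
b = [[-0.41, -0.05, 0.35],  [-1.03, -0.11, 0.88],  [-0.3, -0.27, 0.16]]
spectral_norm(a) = 4.87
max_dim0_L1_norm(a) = 4.18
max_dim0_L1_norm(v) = 0.46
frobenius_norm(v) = 0.42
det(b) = 0.00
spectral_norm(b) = 1.51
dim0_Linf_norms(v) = [0.21, 0.29, 0.09]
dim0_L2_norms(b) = [1.15, 0.3, 0.96]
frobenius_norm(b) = 1.53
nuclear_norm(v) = 0.67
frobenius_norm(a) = 5.41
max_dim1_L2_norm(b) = 1.36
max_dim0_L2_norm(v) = 0.31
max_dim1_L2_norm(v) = 0.33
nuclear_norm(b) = 1.75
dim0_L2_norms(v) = [0.26, 0.31, 0.1]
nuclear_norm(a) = 7.23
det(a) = 0.03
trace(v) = 0.41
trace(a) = -0.14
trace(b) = -0.36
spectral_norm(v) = 0.33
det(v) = -0.01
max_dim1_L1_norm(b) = 2.02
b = v @ a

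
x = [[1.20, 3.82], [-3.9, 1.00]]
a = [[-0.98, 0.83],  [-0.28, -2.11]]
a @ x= [[-4.41, -2.91], [7.89, -3.18]]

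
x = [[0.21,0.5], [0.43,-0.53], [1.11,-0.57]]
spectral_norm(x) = 1.40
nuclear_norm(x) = 1.99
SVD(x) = [[0.08,0.91], [-0.47,-0.34], [-0.88,0.26]] @ diag([1.4044246027642087, 0.5869340126032867]) @ [[-0.83, 0.56], [0.56, 0.83]]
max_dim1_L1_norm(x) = 1.68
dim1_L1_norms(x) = [0.71, 0.96, 1.68]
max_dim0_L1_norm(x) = 1.75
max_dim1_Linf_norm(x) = 1.11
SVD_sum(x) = [[-0.09, 0.06], [0.54, -0.37], [1.03, -0.69]] + [[0.30,  0.44], [-0.11,  -0.16], [0.08,  0.12]]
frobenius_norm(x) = 1.52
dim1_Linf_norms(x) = [0.5, 0.53, 1.11]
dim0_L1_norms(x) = [1.75, 1.6]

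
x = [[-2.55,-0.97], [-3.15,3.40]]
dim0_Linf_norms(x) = [3.15, 3.4]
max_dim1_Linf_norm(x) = 3.4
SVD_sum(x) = [[-1.10, 0.87],[-3.59, 2.84]] + [[-1.45, -1.84], [0.44, 0.56]]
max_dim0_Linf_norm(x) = 3.4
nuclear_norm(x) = 7.24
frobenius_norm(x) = 5.38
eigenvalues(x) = [-3.03, 3.88]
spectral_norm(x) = 4.79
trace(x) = 0.85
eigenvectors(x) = [[-0.9, 0.15], [-0.44, -0.99]]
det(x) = -11.73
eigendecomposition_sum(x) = [[-2.82, -0.43], [-1.38, -0.21]] + [[0.27, -0.54], [-1.77, 3.61]]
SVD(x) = [[-0.29, -0.96], [-0.96, 0.29]] @ diag([4.7885195516330885, 2.4486691290633043]) @ [[0.78, -0.62], [0.62, 0.78]]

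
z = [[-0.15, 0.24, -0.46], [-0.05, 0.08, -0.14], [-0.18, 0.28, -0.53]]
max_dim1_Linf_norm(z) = 0.53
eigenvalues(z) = [-0.61, 0.0, 0.01]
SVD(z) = [[-0.64, 0.55, -0.54], [-0.20, -0.80, -0.57], [-0.74, -0.26, 0.62]] @ diag([0.8437073511618312, 0.00712955169326294, 0.0026599037841165845]) @ [[0.28, -0.45, 0.85], [0.57, -0.63, -0.52], [-0.77, -0.63, -0.08]]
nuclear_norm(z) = 0.85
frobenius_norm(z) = 0.84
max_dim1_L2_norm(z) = 0.63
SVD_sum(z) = [[-0.15,  0.24,  -0.46], [-0.05,  0.08,  -0.14], [-0.18,  0.28,  -0.53]] + [[0.0, -0.00, -0.00], [-0.00, 0.0, 0.0], [-0.0, 0.0, 0.0]] + [[0.00, 0.0, 0.0], [0.0, 0.0, 0.0], [-0.0, -0.00, -0.0]]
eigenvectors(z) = [[0.64,0.70,-0.03],[0.2,0.71,-0.89],[0.74,0.14,-0.45]]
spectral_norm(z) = 0.84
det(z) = -0.00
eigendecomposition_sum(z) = [[-0.15, 0.24, -0.46],[-0.05, 0.07, -0.14],[-0.18, 0.28, -0.53]] + [[0.00, 0.00, -0.00], [0.00, 0.00, -0.0], [0.00, 0.0, -0.00]] + [[-0.00, 0.0, 0.0], [-0.01, 0.01, 0.0], [-0.0, 0.00, 0.0]]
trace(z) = -0.60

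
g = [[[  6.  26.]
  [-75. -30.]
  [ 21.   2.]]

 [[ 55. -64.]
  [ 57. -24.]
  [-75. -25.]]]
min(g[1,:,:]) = -75.0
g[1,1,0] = 57.0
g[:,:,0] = [[6.0, -75.0, 21.0], [55.0, 57.0, -75.0]]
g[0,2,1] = 2.0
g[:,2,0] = [21.0, -75.0]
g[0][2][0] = 21.0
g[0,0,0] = 6.0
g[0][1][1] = -30.0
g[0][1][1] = -30.0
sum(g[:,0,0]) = 61.0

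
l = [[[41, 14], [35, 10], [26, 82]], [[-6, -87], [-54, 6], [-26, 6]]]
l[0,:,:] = [[41, 14], [35, 10], [26, 82]]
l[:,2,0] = [26, -26]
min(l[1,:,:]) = -87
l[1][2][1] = 6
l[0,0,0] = 41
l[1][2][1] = 6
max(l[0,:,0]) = 41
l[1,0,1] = -87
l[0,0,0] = 41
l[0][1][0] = 35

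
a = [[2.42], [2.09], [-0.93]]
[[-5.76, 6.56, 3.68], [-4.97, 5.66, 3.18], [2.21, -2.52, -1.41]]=a @ [[-2.38, 2.71, 1.52]]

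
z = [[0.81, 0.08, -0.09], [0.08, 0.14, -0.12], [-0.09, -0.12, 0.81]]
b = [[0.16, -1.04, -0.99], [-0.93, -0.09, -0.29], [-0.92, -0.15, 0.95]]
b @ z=[[0.14, -0.01, -0.69],[-0.73, -0.05, -0.14],[-0.84, -0.21, 0.87]]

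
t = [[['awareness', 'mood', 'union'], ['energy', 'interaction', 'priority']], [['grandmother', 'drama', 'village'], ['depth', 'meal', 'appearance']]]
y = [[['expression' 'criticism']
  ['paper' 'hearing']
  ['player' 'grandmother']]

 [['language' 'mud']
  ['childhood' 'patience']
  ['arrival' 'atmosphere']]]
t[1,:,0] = ['grandmother', 'depth']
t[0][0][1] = 'mood'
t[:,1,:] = [['energy', 'interaction', 'priority'], ['depth', 'meal', 'appearance']]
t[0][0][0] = 'awareness'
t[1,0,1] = 'drama'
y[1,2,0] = 'arrival'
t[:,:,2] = [['union', 'priority'], ['village', 'appearance']]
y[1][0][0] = 'language'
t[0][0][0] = 'awareness'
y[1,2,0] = 'arrival'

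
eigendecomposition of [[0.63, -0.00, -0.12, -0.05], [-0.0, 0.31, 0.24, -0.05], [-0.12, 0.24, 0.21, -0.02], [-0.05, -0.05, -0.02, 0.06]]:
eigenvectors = [[0.91, -0.37, 0.13, 0.12],[-0.22, -0.76, -0.61, 0.02],[-0.34, -0.52, 0.76, 0.18],[-0.04, 0.16, -0.15, 0.98]]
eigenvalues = [0.68, 0.48, -0.0, 0.05]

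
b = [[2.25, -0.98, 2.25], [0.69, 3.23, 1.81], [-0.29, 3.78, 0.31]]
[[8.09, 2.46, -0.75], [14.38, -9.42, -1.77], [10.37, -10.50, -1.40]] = b @ [[3.23,  0.52,  -0.32], [2.86,  -2.69,  -0.38], [1.61,  -0.60,  -0.18]]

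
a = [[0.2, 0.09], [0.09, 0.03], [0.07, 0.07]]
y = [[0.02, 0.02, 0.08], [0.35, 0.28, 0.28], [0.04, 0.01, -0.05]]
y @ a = [[0.01,0.01], [0.11,0.06], [0.01,0.0]]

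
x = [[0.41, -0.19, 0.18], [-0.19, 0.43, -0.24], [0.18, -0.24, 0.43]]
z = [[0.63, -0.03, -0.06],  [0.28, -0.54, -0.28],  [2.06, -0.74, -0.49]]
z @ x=[[0.25, -0.12, 0.09], [0.17, -0.22, 0.06], [0.90, -0.59, 0.34]]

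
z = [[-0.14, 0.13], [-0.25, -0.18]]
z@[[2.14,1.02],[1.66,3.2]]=[[-0.08, 0.27], [-0.83, -0.83]]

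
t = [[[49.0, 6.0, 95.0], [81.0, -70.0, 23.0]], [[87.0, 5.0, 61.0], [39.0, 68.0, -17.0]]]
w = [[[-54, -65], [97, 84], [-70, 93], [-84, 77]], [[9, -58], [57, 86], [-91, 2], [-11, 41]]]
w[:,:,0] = [[-54, 97, -70, -84], [9, 57, -91, -11]]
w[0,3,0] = -84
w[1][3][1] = 41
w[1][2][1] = 2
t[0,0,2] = 95.0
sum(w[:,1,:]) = 324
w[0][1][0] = 97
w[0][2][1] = 93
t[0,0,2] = 95.0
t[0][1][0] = 81.0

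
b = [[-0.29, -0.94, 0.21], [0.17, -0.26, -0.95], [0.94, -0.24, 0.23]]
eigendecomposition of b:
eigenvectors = [[-0.47+0.00j, -0.62+0.00j, -0.62-0.00j], [0.49+0.00j, (-0.18+0.59j), (-0.18-0.59j)], [(-0.73+0j), 0.28+0.39j, 0.28-0.39j]]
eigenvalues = [(1+0j), (-0.66+0.75j), (-0.66-0.75j)]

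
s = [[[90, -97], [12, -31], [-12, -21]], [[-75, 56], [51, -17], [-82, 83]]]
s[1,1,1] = -17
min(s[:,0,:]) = -97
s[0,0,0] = 90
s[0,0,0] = 90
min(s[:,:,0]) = -82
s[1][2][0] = -82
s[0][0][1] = -97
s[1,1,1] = -17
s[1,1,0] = 51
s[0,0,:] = [90, -97]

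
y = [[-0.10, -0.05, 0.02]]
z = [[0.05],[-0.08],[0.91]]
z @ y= [[-0.01, -0.0, 0.0], [0.01, 0.00, -0.0], [-0.09, -0.05, 0.02]]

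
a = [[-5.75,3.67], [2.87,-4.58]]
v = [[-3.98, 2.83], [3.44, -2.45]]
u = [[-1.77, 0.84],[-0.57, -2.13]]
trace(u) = -3.90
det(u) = 4.25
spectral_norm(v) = 6.46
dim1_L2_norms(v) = [4.88, 4.22]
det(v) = 0.02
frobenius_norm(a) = 8.70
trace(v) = -6.43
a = u + v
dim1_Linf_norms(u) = [1.77, 2.13]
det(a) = 15.80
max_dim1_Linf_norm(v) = 3.98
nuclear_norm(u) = 4.15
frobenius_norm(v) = 6.46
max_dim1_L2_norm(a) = 6.82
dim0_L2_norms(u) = [1.86, 2.29]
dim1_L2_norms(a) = [6.82, 5.4]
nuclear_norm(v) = 6.46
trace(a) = -10.33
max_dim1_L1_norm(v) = 6.81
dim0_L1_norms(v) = [7.42, 5.28]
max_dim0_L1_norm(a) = 8.62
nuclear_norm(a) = 10.36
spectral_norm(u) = 2.30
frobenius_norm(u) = 2.95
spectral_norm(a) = 8.50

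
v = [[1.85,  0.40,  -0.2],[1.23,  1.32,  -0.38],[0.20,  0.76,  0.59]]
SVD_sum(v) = [[1.52, 0.93, -0.2],[1.5, 0.92, -0.20],[0.42, 0.26, -0.06]] + [[0.25, -0.46, -0.23], [-0.16, 0.29, 0.15], [-0.33, 0.61, 0.31]] + [[0.08, -0.08, 0.23],[-0.11, 0.11, -0.33],[0.11, -0.11, 0.33]]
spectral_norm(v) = 2.57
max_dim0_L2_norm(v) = 2.23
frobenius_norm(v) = 2.83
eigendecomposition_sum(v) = [[(1.81+0j),  (0.53+0j),  (-0.36-0j)], [2.06+0.00j,  (0.61+0j),  -0.41-0.00j], [(1.22+0j),  (0.36+0j),  -0.24-0.00j]] + [[0.02+0.16j, (-0.07-0.13j), (0.08-0.02j)], [(-0.42-0.01j), (0.36-0.12j), (0.01+0.21j)], [-0.51+0.79j, 0.20-0.82j, (0.42+0.22j)]] + [[0.02-0.16j, (-0.07+0.13j), 0.08+0.02j], [-0.42+0.01j, (0.36+0.12j), 0.01-0.21j], [-0.51-0.79j, 0.20+0.82j, (0.42-0.22j)]]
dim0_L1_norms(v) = [3.28, 2.48, 1.17]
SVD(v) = [[-0.70, 0.56, 0.45], [-0.69, -0.36, -0.63], [-0.19, -0.75, 0.63]] @ diag([2.571436342172614, 1.0194752481016076, 0.579901161114624]) @ [[-0.85, -0.52, 0.11], [0.44, -0.8, -0.41], [0.3, -0.3, 0.91]]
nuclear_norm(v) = 4.17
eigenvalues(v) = [(2.17+0j), (0.79+0.26j), (0.79-0.26j)]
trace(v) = 3.76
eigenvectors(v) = [[-0.60+0.00j, -0.12+0.10j, (-0.12-0.1j)],[-0.69+0.00j, (-0.21-0.34j), -0.21+0.34j],[(-0.41+0j), -0.90+0.00j, -0.90-0.00j]]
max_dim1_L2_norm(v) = 1.9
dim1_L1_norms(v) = [2.45, 2.93, 1.55]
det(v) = 1.52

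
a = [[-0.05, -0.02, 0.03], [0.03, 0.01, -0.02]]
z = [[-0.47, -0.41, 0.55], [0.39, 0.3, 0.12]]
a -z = [[0.42, 0.39, -0.52], [-0.36, -0.29, -0.14]]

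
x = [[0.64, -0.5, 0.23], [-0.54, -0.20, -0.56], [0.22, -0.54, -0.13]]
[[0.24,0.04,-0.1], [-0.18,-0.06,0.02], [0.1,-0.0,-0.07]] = x @ [[0.60,0.14,-0.3], [0.14,0.08,-0.06], [-0.30,-0.06,0.28]]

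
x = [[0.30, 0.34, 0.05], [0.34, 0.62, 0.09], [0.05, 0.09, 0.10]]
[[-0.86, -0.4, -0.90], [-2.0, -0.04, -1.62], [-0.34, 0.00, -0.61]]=x@ [[2.09, -3.36, -0.05], [-4.29, 1.77, -1.96], [-0.61, 0.11, -4.35]]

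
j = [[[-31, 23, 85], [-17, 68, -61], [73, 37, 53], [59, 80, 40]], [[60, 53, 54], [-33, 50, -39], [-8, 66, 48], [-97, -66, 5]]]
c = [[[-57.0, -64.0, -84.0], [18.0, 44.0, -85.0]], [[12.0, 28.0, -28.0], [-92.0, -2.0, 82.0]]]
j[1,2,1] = 66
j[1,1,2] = -39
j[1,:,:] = [[60, 53, 54], [-33, 50, -39], [-8, 66, 48], [-97, -66, 5]]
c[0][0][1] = -64.0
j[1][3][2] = 5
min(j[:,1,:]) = -61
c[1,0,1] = 28.0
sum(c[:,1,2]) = -3.0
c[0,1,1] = 44.0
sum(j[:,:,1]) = 311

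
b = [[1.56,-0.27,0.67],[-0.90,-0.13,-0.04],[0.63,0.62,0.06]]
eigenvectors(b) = [[-0.89, 0.31, -0.29], [0.42, 0.53, 0.56], [-0.17, -0.79, 0.78]]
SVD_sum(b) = [[1.61, 0.02, 0.51], [-0.83, -0.01, -0.26], [0.60, 0.01, 0.19]] + [[-0.03, -0.31, 0.11], [-0.02, -0.18, 0.06], [0.06, 0.58, -0.21]] + [[-0.02, 0.02, 0.05], [-0.05, 0.06, 0.16], [-0.02, 0.03, 0.08]]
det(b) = -0.30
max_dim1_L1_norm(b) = 2.5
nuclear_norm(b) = 2.93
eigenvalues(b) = [1.82, -0.6, 0.28]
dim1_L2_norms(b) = [1.72, 0.91, 0.89]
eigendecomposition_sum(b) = [[1.68, -0.03, 0.64], [-0.78, 0.01, -0.3], [0.33, -0.01, 0.12]] + [[-0.1,-0.17,0.09], [-0.16,-0.29,0.15], [0.24,0.43,-0.22]] + [[-0.02, -0.07, -0.06], [0.04, 0.14, 0.11], [0.06, 0.20, 0.16]]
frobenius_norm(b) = 2.14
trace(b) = 1.49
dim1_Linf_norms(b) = [1.56, 0.9, 0.63]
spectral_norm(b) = 2.00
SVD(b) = [[-0.84,-0.45,0.29], [0.44,-0.26,0.86], [-0.31,0.85,0.42]] @ diag([1.998668827308603, 0.7291632829637725, 0.20601899311070504]) @ [[-0.95, -0.01, -0.30], [0.09, 0.94, -0.33], [-0.29, 0.34, 0.89]]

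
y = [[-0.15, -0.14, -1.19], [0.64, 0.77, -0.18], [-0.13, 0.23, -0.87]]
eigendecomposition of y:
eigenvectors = [[0.40-0.34j, (0.4+0.34j), (0.75+0j)], [(-0.83+0j), -0.83-0.00j, -0.20+0.00j], [(-0.17+0.07j), (-0.17-0.07j), 0.63+0.00j]]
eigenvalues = [(0.42+0.27j), (0.42-0.27j), (-1.1+0j)]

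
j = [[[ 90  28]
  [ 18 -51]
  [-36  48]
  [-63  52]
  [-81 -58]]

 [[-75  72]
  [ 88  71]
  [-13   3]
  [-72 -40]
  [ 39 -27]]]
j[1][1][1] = 71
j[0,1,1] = -51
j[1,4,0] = 39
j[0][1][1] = -51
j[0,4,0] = -81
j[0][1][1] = -51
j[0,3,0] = -63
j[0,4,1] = -58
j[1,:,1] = [72, 71, 3, -40, -27]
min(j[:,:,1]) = -58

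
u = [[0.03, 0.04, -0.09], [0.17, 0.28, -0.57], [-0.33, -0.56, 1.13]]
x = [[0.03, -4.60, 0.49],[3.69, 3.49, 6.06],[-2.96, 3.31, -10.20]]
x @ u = [[-0.94,-1.56,3.17],[-1.30,-2.27,4.53],[3.84,6.52,-13.15]]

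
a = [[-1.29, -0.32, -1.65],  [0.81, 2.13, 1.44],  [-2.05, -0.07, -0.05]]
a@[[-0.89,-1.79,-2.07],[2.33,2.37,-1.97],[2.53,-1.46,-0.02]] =[[-3.77,3.96,3.33], [7.89,1.5,-5.90], [1.53,3.58,4.38]]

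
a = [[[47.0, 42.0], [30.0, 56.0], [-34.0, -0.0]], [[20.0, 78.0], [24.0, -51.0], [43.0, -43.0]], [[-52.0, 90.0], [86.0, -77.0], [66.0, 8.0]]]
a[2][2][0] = 66.0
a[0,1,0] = 30.0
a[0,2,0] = -34.0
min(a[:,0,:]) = -52.0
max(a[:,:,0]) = 86.0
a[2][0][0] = -52.0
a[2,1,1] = -77.0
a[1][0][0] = 20.0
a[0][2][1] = -0.0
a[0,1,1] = 56.0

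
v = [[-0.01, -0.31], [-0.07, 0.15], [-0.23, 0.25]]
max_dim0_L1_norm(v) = 0.71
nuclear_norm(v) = 0.63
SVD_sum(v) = [[0.11, -0.26], [-0.07, 0.15], [-0.13, 0.29]] + [[-0.12, -0.05], [-0.00, -0.0], [-0.10, -0.04]]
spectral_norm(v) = 0.46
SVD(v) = [[0.61,0.76], [-0.36,0.03], [-0.7,0.65]] @ diag([0.4571426899547001, 0.1732644251454433]) @ [[0.39, -0.92],  [-0.92, -0.39]]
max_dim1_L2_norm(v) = 0.34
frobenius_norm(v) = 0.49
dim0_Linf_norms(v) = [0.23, 0.31]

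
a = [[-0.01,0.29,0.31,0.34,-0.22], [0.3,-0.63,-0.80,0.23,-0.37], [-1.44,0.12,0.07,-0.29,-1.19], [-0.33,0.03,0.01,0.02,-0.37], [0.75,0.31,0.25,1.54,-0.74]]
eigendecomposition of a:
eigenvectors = [[(-0.1+0.24j), -0.10-0.24j, (0.23+0j), 0.20+0.00j, (-0.39+0j)], [0.03-0.42j, 0.03+0.42j, (-0.92+0j), (0.77+0j), 0.47+0.00j], [-0.73+0.00j, (-0.73-0j), (0.22+0j), (-0.55+0j), -0.58+0.00j], [-0.20+0.01j, (-0.2-0.01j), (0.02+0j), -0.23+0.00j, (0.38+0j)], [(-0.08+0.42j), (-0.08-0.42j), (-0.24+0j), -0.14+0.00j, (0.39+0j)]]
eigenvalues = [(-0.35+1.24j), (-0.35-1.24j), (-0.61+0j), (0.01+0j), (-0+0j)]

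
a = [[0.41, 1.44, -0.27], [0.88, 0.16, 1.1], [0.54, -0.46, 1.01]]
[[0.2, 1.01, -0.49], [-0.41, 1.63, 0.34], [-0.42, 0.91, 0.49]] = a @ [[0.38, 0.65, -0.70],  [-0.09, 0.68, 0.02],  [-0.66, 0.86, 0.87]]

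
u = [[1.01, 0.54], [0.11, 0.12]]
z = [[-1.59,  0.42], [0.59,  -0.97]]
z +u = [[-0.58, 0.96],  [0.70, -0.85]]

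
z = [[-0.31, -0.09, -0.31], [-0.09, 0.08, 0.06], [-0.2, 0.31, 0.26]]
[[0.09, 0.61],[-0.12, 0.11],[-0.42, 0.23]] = z @ [[0.41, -1.19], [-0.63, 0.83], [-0.53, -1.01]]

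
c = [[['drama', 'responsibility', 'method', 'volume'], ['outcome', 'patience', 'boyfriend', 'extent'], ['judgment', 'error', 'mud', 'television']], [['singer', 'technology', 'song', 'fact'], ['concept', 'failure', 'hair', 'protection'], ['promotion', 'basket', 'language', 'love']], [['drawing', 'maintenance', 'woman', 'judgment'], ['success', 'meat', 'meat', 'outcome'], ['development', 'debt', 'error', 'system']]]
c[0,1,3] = 'extent'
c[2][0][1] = 'maintenance'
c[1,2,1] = 'basket'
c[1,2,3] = 'love'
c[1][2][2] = 'language'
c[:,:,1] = [['responsibility', 'patience', 'error'], ['technology', 'failure', 'basket'], ['maintenance', 'meat', 'debt']]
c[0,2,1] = 'error'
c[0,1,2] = 'boyfriend'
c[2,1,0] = 'success'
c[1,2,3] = 'love'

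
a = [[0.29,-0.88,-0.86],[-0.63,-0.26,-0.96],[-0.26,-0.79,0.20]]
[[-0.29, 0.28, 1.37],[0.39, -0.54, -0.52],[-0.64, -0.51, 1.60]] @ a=[[-0.62, -0.90, 0.25], [0.59, 0.21, 0.08], [-0.28, -0.57, 1.36]]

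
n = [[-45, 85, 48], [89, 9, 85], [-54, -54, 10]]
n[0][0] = -45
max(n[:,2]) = 85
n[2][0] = -54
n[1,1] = 9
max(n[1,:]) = 89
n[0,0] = -45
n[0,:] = [-45, 85, 48]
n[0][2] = 48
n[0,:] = [-45, 85, 48]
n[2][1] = -54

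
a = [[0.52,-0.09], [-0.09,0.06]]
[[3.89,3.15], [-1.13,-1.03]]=a @ [[5.69, 4.15],[-10.33, -10.99]]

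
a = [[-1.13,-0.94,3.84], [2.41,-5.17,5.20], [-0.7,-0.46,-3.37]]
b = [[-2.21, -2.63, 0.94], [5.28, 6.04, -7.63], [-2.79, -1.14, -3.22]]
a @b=[[-13.18, -7.08, -6.25], [-47.13, -43.49, 24.97], [8.52, 2.9, 13.70]]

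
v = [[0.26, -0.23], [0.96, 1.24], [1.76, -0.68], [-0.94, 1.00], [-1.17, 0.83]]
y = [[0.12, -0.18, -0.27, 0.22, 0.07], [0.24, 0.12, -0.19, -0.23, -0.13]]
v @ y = [[-0.02, -0.07, -0.03, 0.11, 0.05], [0.41, -0.02, -0.49, -0.07, -0.09], [0.05, -0.40, -0.35, 0.54, 0.21], [0.13, 0.29, 0.06, -0.44, -0.2], [0.06, 0.31, 0.16, -0.45, -0.19]]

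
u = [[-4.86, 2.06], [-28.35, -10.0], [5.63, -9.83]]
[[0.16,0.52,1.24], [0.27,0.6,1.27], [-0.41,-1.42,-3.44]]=u @ [[-0.02,-0.06,-0.14], [0.03,0.11,0.27]]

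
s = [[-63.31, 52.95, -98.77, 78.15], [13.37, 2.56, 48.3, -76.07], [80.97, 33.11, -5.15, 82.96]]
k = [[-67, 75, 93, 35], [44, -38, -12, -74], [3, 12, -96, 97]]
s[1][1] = 2.56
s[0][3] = 78.15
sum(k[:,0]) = -20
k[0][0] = -67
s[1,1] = 2.56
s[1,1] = 2.56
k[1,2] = -12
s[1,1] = 2.56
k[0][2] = 93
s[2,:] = [80.97, 33.11, -5.15, 82.96]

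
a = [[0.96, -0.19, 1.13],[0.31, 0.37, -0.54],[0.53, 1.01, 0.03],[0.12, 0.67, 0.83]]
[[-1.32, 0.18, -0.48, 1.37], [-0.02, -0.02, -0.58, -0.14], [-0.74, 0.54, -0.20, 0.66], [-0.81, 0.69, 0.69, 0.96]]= a @[[-0.73, -0.13, -1.21, 0.55],[-0.33, 0.59, 0.42, 0.34],[-0.6, 0.37, 0.67, 0.8]]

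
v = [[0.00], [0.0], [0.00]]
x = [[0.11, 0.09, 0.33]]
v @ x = [[0.00,0.0,0.0], [0.00,0.0,0.0], [0.00,0.0,0.0]]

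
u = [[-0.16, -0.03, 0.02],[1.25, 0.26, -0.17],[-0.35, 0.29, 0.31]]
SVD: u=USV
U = [[-0.12, -0.03, 0.99],[0.96, 0.27, 0.13],[-0.27, 0.96, -0.00]]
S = [1.34, 0.43, 0.0]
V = [[0.97, 0.13, -0.18], [0.0, 0.81, 0.59], [-0.23, 0.57, -0.79]]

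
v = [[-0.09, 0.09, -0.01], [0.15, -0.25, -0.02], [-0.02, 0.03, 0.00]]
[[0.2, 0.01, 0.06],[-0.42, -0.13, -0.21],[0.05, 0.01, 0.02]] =v@[[-1.42, 0.47, -0.01], [0.81, 0.69, 0.75], [0.20, 1.23, 1.01]]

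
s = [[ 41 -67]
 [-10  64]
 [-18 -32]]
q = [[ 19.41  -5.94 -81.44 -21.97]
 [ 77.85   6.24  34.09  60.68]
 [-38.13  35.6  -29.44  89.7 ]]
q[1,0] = 77.85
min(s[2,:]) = -32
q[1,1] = 6.24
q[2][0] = -38.13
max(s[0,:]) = 41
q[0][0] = 19.41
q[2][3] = 89.7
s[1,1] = 64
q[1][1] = 6.24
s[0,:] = [41, -67]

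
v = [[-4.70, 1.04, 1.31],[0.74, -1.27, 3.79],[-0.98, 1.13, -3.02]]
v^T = [[-4.7, 0.74, -0.98], [1.04, -1.27, 1.13], [1.31, 3.79, -3.02]]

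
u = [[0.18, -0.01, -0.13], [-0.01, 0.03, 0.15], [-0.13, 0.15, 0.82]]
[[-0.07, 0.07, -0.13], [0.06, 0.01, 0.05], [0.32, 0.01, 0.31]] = u @ [[-0.03, 0.42, -0.54], [-1.05, 0.46, 0.37], [0.58, -0.01, 0.23]]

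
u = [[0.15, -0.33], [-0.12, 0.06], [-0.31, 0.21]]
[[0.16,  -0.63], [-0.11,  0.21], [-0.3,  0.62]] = u @ [[0.93, -1.04], [-0.05, 1.44]]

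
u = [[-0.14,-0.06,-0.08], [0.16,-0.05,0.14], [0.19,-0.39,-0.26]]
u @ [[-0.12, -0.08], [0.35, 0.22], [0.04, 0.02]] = [[-0.01, -0.0], [-0.03, -0.02], [-0.17, -0.11]]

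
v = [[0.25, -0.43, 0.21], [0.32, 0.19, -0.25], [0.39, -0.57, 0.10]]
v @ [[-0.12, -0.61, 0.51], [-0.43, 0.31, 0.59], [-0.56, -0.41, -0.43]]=[[0.04, -0.37, -0.22], [0.02, -0.03, 0.38], [0.14, -0.46, -0.18]]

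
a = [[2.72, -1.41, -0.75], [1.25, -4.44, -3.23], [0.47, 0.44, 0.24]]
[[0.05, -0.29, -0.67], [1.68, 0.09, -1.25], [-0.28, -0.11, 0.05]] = a @ [[-0.20, -0.15, -0.12], [-0.39, -0.15, 0.24], [-0.06, 0.12, 0.01]]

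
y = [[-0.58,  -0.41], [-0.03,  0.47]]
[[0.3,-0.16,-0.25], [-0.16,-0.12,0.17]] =y @ [[-0.26,0.44,0.17], [-0.36,-0.22,0.37]]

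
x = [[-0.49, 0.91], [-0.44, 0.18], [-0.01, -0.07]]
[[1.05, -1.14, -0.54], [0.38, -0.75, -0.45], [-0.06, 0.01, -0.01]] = x@[[-0.50, 1.54, 1.0], [0.88, -0.42, -0.05]]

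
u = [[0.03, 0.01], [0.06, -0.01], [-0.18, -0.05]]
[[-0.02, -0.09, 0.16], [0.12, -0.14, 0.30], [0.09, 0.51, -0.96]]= u@ [[1.09,  -2.49,  5.16], [-5.65,  -1.31,  0.57]]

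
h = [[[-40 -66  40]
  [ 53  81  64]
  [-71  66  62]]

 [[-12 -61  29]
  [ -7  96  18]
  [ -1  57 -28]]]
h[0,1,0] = 53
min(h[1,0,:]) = -61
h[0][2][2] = 62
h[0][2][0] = -71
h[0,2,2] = 62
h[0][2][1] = 66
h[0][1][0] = 53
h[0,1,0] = 53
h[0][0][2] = 40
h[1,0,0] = -12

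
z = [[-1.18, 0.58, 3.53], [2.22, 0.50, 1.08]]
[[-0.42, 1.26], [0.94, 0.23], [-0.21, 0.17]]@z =[[3.29, 0.39, -0.12],[-0.6, 0.66, 3.57],[0.63, -0.04, -0.56]]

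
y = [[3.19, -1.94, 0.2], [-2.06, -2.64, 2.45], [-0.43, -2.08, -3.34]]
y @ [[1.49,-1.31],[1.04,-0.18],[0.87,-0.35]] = [[2.91, -3.9], [-3.68, 2.32], [-5.71, 2.11]]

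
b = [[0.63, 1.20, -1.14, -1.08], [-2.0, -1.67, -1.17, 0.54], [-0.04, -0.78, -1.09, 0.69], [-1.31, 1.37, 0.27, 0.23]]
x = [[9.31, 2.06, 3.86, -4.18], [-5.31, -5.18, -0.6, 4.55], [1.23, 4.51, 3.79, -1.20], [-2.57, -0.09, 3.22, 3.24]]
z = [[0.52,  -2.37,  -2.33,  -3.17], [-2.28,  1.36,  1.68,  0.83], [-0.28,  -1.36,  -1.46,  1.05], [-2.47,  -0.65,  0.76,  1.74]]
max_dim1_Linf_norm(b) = 2.0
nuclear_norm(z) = 11.44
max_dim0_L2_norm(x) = 11.09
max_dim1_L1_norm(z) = 8.39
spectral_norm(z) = 5.74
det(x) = -160.53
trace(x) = 11.16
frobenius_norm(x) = 16.26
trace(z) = 2.16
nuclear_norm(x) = 25.28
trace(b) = -1.90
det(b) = -8.92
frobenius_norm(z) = 6.87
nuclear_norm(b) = 7.87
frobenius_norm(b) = 4.33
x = z @ b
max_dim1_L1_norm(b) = 5.38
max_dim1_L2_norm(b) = 2.91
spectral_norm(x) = 14.45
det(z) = 18.14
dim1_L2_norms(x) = [11.1, 8.72, 6.14, 5.24]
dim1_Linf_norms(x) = [9.31, 5.31, 4.51, 3.24]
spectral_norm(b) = 3.27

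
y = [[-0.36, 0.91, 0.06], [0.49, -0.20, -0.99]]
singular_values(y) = [1.25, 0.82]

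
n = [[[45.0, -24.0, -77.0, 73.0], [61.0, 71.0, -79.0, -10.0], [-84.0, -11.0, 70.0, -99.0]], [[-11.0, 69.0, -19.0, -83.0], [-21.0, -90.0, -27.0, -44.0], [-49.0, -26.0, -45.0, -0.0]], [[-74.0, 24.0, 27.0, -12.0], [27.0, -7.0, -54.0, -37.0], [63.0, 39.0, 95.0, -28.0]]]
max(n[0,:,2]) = 70.0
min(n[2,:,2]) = -54.0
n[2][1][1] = -7.0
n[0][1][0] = 61.0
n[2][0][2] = 27.0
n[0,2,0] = -84.0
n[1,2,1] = -26.0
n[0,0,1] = -24.0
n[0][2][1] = -11.0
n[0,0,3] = 73.0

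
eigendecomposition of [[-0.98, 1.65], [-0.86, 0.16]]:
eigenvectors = [[(0.81+0j),0.81-0.00j], [(0.28+0.51j),0.28-0.51j]]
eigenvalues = [(-0.41+1.05j), (-0.41-1.05j)]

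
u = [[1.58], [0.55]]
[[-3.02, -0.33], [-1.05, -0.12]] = u @[[-1.91, -0.21]]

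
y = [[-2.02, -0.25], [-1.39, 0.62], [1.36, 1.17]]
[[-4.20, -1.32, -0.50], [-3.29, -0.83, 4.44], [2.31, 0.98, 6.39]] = y @[[2.14, 0.64, -0.50], [-0.51, 0.09, 6.04]]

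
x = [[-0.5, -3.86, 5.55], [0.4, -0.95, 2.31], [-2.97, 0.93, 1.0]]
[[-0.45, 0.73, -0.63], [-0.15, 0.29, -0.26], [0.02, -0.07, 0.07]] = x @ [[0.0, 0.04, -0.04],[0.06, -0.05, 0.04],[-0.04, 0.10, -0.09]]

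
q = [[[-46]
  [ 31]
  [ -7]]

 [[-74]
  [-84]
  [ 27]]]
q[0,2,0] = -7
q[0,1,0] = 31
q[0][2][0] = -7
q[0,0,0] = -46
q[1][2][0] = 27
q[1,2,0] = 27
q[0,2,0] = -7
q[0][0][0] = -46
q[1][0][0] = -74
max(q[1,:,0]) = 27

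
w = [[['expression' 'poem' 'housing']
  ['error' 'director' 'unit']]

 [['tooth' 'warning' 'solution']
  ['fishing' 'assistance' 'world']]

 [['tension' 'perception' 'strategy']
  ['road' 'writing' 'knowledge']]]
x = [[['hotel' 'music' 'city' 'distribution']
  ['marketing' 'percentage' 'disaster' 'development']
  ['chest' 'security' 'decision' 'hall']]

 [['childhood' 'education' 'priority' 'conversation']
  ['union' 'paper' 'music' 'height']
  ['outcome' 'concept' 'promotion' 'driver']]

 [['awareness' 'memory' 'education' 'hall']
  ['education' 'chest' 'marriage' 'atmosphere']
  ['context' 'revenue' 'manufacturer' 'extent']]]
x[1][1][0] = 'union'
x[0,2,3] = 'hall'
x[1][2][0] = 'outcome'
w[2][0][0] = 'tension'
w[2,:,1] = ['perception', 'writing']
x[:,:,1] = [['music', 'percentage', 'security'], ['education', 'paper', 'concept'], ['memory', 'chest', 'revenue']]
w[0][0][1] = 'poem'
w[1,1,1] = 'assistance'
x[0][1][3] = 'development'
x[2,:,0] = ['awareness', 'education', 'context']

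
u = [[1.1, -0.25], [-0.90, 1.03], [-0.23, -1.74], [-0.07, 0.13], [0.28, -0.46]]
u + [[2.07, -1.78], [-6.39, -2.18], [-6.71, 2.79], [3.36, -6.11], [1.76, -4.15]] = [[3.17, -2.03], [-7.29, -1.15], [-6.94, 1.05], [3.29, -5.98], [2.04, -4.61]]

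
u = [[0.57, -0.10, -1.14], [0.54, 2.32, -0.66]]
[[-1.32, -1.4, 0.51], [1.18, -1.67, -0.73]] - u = [[-1.89, -1.3, 1.65], [0.64, -3.99, -0.07]]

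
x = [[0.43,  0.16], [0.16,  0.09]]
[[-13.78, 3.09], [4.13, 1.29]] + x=[[-13.35, 3.25], [4.29, 1.38]]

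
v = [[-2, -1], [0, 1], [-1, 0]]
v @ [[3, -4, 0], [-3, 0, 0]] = [[-3, 8, 0], [-3, 0, 0], [-3, 4, 0]]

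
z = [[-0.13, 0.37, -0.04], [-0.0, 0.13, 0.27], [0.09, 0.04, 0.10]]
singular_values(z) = [0.42, 0.29, 0.08]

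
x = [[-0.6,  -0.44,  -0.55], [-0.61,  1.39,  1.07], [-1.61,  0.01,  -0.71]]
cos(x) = [[0.38, 0.13, -0.11], [0.87, 0.14, -0.41], [-0.87, -0.29, 0.42]]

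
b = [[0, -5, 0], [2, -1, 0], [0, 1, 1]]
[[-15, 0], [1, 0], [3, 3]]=b @ [[2, 0], [3, 0], [0, 3]]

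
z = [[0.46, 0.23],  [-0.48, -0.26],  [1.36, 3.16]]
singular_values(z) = [3.49, 0.47]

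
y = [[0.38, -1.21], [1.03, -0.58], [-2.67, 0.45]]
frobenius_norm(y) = 3.22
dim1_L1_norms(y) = [1.59, 1.61, 3.12]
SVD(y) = [[-0.24, 0.92], [-0.38, 0.21], [0.89, 0.34]] @ diag([3.009551111489145, 1.1312833894893235]) @ [[-0.95,0.30], [-0.3,-0.95]]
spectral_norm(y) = 3.01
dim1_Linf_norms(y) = [1.21, 1.03, 2.67]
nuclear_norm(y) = 4.14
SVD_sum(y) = [[0.70,-0.22], [1.1,-0.35], [-2.55,0.82]] + [[-0.32,-0.99], [-0.07,-0.23], [-0.12,-0.37]]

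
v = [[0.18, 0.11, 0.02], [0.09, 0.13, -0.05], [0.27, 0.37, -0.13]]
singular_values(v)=[0.54, 0.1, 0.0]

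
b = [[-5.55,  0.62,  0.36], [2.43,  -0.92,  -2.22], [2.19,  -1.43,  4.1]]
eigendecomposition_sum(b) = [[-5.46, 0.76, 0.36],[3.31, -0.46, -0.22],[1.65, -0.23, -0.11]] + [[-0.09, -0.13, -0.05], [-0.62, -0.86, -0.33], [-0.13, -0.18, -0.07]] + [[0.01,-0.01,0.05], [-0.26,0.40,-1.67], [0.67,-1.02,4.28]]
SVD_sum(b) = [[-5.31,1.21,-0.59], [2.25,-0.51,0.25], [2.79,-0.64,0.31]] + [[-0.14, -0.13, 1.02], [0.33, 0.3, -2.36], [-0.53, -0.48, 3.84]] + [[-0.1, -0.46, -0.07], [-0.15, -0.70, -0.11], [-0.07, -0.31, -0.05]]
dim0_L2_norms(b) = [6.44, 1.81, 4.68]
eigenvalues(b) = [-6.03, -1.02, 4.68]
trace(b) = -2.37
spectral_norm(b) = 6.61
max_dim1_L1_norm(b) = 7.72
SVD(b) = [[-0.83,-0.22,-0.51], [0.35,0.51,-0.78], [0.44,-0.83,-0.35]] @ diag([6.609457182849789, 4.701169426543917, 0.9280526768476398]) @ [[0.97, -0.22, 0.11], [0.14, 0.12, -0.98], [0.2, 0.97, 0.15]]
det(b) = 28.84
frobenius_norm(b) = 8.16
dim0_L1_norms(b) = [10.17, 2.97, 6.68]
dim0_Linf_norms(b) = [5.55, 1.43, 4.1]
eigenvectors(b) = [[-0.83, 0.15, 0.01], [0.50, 0.97, -0.36], [0.25, 0.21, 0.93]]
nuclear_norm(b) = 12.24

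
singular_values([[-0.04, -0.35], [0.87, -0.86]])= [1.24, 0.27]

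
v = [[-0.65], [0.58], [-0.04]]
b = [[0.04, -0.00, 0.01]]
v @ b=[[-0.03,0.00,-0.01], [0.02,0.00,0.01], [-0.00,0.0,-0.00]]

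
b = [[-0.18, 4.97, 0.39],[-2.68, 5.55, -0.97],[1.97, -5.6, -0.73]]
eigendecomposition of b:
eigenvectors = [[-0.72+0.00j, (-0.72-0j), -0.32+0.00j], [-0.50-0.20j, -0.50+0.20j, (0.01+0j)], [(0.42+0.15j), 0.42-0.15j, (0.95+0j)]]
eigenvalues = [(3.04+1.32j), (3.04-1.32j), (-1.45+0j)]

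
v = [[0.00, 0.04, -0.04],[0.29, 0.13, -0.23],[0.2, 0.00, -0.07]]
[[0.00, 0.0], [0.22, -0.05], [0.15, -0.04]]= v @ [[0.66, -0.19], [-0.18, 0.04], [-0.24, -0.00]]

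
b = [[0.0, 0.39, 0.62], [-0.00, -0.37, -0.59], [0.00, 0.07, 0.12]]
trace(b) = -0.25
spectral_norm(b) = 1.02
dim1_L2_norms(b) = [0.73, 0.7, 0.14]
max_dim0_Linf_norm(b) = 0.62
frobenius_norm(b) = 1.02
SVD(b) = [[0.72,-0.2,0.67], [-0.68,-0.02,0.73], [0.14,0.98,0.15]] @ diag([1.0201858598653415, 0.004561943753957058, 0.0]) @ [[0.0, 0.53, 0.85], [0.00, -0.85, 0.53], [1.0, 0.0, 0.0]]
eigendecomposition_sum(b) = [[0.00, 0.0, 0.0], [0.00, 0.00, 0.0], [0.00, 0.00, 0.0]] + [[-0.0, 0.39, 0.6], [-0.00, -0.37, -0.56], [-0.0, 0.07, 0.10]] + [[0.00, 0.00, 0.02], [0.00, -0.00, -0.03], [0.0, 0.00, 0.02]]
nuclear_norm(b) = 1.02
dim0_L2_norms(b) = [0.0, 0.54, 0.86]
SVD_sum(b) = [[0.0, 0.39, 0.62], [0.0, -0.37, -0.59], [0.0, 0.07, 0.12]] + [[0.0, 0.00, -0.00], [0.0, 0.00, -0.0], [0.0, -0.0, 0.00]] + [[0.0, 0.0, 0.0], [0.0, 0.00, 0.0], [0.0, 0.00, 0.00]]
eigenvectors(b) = [[1.00, 0.72, -0.62],[0.00, -0.68, 0.66],[0.0, 0.13, -0.42]]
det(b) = 0.00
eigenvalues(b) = [0.0, -0.26, 0.01]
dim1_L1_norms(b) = [1.01, 0.96, 0.19]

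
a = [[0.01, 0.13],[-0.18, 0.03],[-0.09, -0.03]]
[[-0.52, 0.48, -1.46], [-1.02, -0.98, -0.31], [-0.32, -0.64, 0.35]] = a @ [[4.96, 6.0, -0.13], [-4.36, 3.26, -11.25]]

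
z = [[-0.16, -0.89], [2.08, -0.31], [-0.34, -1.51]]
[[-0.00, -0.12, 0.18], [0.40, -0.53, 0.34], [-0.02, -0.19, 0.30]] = z @ [[0.19, -0.23, 0.13], [-0.03, 0.18, -0.23]]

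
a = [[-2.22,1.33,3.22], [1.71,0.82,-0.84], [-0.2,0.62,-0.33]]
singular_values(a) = [4.36, 1.56, 0.64]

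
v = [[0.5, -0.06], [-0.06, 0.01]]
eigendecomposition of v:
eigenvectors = [[0.99, 0.12], [-0.12, 0.99]]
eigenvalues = [0.51, 0.0]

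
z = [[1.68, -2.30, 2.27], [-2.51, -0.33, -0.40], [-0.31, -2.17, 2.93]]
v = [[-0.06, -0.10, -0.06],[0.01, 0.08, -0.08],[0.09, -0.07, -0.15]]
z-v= [[1.74, -2.2, 2.33], [-2.52, -0.41, -0.32], [-0.4, -2.1, 3.08]]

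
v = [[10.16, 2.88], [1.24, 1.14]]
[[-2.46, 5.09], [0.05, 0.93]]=v@[[-0.37, 0.39], [0.45, 0.39]]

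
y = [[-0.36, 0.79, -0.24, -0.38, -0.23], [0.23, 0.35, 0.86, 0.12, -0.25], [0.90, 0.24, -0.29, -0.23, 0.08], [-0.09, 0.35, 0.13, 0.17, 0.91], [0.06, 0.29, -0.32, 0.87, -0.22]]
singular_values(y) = [1.01, 1.01, 1.0, 1.0, 0.99]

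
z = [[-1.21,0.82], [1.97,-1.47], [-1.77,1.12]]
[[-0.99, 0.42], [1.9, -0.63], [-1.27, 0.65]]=z@[[-0.69, -0.64], [-2.22, -0.43]]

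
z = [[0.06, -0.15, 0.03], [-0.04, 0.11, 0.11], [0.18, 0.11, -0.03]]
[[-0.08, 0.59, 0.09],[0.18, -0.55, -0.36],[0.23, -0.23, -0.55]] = z @[[0.8,  0.85,  -2.22],[1.02,  -3.78,  -1.93],[0.9,  -0.94,  -2.14]]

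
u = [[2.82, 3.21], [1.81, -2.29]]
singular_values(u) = [4.33, 2.83]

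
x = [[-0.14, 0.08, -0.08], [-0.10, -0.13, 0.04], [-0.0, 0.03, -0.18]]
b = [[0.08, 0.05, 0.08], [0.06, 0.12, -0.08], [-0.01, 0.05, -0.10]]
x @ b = [[-0.01, -0.00, -0.01],[-0.02, -0.02, -0.0],[0.00, -0.01, 0.02]]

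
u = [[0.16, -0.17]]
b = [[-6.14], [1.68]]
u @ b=[[-1.27]]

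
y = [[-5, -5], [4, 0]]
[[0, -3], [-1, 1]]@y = [[-12, 0], [9, 5]]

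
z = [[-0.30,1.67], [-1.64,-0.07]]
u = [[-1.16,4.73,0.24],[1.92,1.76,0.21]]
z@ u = [[3.55, 1.52, 0.28],[1.77, -7.88, -0.41]]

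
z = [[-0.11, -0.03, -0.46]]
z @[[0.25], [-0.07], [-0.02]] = [[-0.02]]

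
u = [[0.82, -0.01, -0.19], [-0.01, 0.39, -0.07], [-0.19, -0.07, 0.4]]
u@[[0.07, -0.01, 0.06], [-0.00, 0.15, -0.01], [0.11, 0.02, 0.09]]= [[0.04,  -0.01,  0.03], [-0.01,  0.06,  -0.01], [0.03,  -0.0,  0.03]]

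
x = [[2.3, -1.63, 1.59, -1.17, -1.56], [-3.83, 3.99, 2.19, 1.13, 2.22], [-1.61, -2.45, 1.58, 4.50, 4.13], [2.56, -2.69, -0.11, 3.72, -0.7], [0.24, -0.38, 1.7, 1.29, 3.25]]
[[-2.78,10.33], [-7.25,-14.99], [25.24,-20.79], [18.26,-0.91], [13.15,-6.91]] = x @ [[1.98, 2.74],[-1.82, 0.31],[-1.25, -0.10],[2.8, -2.17],[3.23, -1.38]]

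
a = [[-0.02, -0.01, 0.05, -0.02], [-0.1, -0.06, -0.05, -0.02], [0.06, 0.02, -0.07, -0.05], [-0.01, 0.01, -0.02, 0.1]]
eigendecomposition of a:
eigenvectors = [[0.48, -0.23, -0.46, -0.27], [0.07, 0.92, 0.88, 0.14], [-0.87, 0.31, -0.04, -0.32], [-0.06, -0.03, -0.14, 0.90]]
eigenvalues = [-0.11, -0.05, -0.0, 0.11]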